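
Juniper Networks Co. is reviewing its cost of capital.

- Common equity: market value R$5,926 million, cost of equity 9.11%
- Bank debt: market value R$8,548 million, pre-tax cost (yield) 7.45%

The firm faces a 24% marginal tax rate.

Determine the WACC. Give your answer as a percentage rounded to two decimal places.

Total capital V = 5926 + 8548 = 14474.
Equity: weight = 5926/14474 = 0.4094; cost = 9.11%.
Bank debt: weight = 8548/14474 = 0.5906; after-tax cost = 7.45% × (1 − 24%) = 5.6620%.
WACC = 0.4094 × 9.1100% + 0.5906 × 5.6620% = 7.0737%.

7.07%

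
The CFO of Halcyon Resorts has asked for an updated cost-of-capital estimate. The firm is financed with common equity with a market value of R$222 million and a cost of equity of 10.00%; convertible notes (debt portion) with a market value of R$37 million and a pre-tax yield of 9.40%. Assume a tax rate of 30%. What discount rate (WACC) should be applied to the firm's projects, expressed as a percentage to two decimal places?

Total capital V = 222 + 37 = 259.
Equity: weight = 222/259 = 0.8571; cost = 10%.
Convertible notes (debt portion): weight = 37/259 = 0.1429; after-tax cost = 9.4% × (1 − 30%) = 6.5800%.
WACC = 0.8571 × 10.0000% + 0.1429 × 6.5800% = 9.5114%.

9.51%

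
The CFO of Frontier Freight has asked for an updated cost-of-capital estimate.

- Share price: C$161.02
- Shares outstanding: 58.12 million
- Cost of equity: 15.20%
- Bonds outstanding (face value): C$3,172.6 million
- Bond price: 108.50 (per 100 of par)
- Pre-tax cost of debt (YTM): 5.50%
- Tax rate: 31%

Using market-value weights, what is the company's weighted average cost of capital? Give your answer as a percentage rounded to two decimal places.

12.13%

Market value of equity E = 161.02 × 58.12m = 9358.4824m. Market value of debt D = 3172.6m × 108.5/100 = 3442.271m.
Total capital V = 9358.4824 + 3442.271 = 12800.7534.
Equity: weight = 9358.4824/12800.7534 = 0.7311; cost = 15.2%.
Bonds outstanding: weight = 3442.271/12800.7534 = 0.2689; after-tax cost = 5.5% × (1 − 31%) = 3.7950%.
WACC = 0.7311 × 15.2000% + 0.2689 × 3.7950% = 12.1331%.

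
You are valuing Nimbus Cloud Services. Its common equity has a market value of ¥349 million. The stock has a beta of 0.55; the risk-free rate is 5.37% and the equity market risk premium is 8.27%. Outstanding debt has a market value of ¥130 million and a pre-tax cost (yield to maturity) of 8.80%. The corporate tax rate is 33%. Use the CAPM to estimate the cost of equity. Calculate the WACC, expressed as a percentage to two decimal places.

Cost of equity via CAPM: Re = 5.37% + 0.55 × 8.27% = 9.9185%.
Total capital V = 349 + 130 = 479.
Equity: weight = 349/479 = 0.7286; cost = 9.9185%.
Debt: weight = 130/479 = 0.2714; after-tax cost = 8.8% × (1 − 33%) = 5.8960%.
WACC = 0.7286 × 9.9185% + 0.2714 × 5.8960% = 8.8268%.

8.83%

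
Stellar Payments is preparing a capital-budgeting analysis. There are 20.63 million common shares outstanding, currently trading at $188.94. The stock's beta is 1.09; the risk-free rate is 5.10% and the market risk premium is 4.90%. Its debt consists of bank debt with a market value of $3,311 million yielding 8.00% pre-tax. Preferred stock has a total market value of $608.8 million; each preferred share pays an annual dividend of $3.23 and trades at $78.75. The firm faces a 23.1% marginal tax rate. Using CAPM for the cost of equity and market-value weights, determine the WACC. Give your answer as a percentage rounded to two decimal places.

Cost of equity via CAPM: Re = 5.1% + 1.09 × 4.9% = 10.4410%.
Cost of preferred: Rp = 3.23 / 78.75 = 4.1016%.
Market value of equity E = 188.94 × 20.63m = 3897.8322m.
Total capital V = 3897.8322 + 608.8 + 3311 = 7817.6322.
Equity: weight = 3897.8322/7817.6322 = 0.4986; cost = 10.441%.
Preferred: weight = 608.8/7817.6322 = 0.0779; cost = 4.1016%.
Bank debt: weight = 3311/7817.6322 = 0.4235; after-tax cost = 8% × (1 − 23.1%) = 6.1520%.
WACC = 0.4986 × 10.4410% + 0.0779 × 4.1016% + 0.4235 × 6.1520% = 8.1308%.

8.13%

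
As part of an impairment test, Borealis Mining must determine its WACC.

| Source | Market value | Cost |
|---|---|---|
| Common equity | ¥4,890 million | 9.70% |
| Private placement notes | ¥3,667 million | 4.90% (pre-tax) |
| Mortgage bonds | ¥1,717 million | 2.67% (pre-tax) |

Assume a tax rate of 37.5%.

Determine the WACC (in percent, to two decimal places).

Total capital V = 4890 + 3667 + 1717 = 10274.
Equity: weight = 4890/10274 = 0.4760; cost = 9.7%.
Private placement notes: weight = 3667/10274 = 0.3569; after-tax cost = 4.9% × (1 − 37.5%) = 3.0625%.
Mortgage bonds: weight = 1717/10274 = 0.1671; after-tax cost = 2.67% × (1 − 37.5%) = 1.6687%.
WACC = 0.4760 × 9.7000% + 0.3569 × 3.0625% + 0.1671 × 1.6687% = 5.9888%.

5.99%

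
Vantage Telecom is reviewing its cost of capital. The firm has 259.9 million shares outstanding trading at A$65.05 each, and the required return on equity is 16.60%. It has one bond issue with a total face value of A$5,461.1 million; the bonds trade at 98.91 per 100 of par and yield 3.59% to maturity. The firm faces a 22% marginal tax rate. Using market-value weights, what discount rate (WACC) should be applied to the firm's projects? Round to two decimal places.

Market value of equity E = 65.05 × 259.9m = 16906.495m. Market value of debt D = 5461.1m × 98.91/100 = 5401.57401m.
Total capital V = 16906.495 + 5401.57401 = 22308.06901.
Equity: weight = 16906.495/22308.06901 = 0.7579; cost = 16.6%.
Bonds outstanding: weight = 5401.57401/22308.06901 = 0.2421; after-tax cost = 3.59% × (1 − 22%) = 2.8002%.
WACC = 0.7579 × 16.6000% + 0.2421 × 2.8002% = 13.2586%.

13.26%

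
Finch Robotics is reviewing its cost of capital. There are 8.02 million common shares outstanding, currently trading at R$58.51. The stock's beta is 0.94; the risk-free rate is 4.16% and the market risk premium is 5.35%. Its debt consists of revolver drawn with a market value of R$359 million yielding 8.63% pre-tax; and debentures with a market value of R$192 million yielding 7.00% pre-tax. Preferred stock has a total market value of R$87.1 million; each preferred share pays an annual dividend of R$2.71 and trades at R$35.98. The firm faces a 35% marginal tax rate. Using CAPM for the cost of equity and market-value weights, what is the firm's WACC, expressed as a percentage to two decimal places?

Cost of equity via CAPM: Re = 4.16% + 0.94 × 5.35% = 9.1890%.
Cost of preferred: Rp = 2.71 / 35.98 = 7.5320%.
Market value of equity E = 58.51 × 8.02m = 469.2502m.
Total capital V = 469.2502 + 87.1 + 359 + 192 = 1107.3502.
Equity: weight = 469.2502/1107.3502 = 0.4238; cost = 9.189%.
Preferred: weight = 87.1/1107.3502 = 0.0787; cost = 7.532%.
Revolver drawn: weight = 359/1107.3502 = 0.3242; after-tax cost = 8.63% × (1 − 35%) = 5.6095%.
Debentures: weight = 192/1107.3502 = 0.1734; after-tax cost = 7% × (1 − 35%) = 4.5500%.
WACC = 0.4238 × 9.1890% + 0.0787 × 7.5320% + 0.3242 × 5.6095% + 0.1734 × 4.5500% = 7.0939%.

7.09%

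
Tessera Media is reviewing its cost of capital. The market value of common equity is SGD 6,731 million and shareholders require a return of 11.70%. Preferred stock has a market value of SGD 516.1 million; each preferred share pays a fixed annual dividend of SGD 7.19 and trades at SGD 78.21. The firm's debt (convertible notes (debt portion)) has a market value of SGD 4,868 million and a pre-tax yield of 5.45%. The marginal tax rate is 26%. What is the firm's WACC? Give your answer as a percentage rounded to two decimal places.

8.51%

Cost of preferred: Rp = 7.19 / 78.21 = 9.1932%.
Total capital V = 6731 + 516.1 + 4868 = 12115.1.
Equity: weight = 6731/12115.1 = 0.5556; cost = 11.7%.
Preferred: weight = 516.1/12115.1 = 0.0426; cost = 9.1932%.
Convertible notes (debt portion): weight = 4868/12115.1 = 0.4018; after-tax cost = 5.45% × (1 − 26%) = 4.0330%.
WACC = 0.5556 × 11.7000% + 0.0426 × 9.1932% + 0.4018 × 4.0330% = 8.5125%.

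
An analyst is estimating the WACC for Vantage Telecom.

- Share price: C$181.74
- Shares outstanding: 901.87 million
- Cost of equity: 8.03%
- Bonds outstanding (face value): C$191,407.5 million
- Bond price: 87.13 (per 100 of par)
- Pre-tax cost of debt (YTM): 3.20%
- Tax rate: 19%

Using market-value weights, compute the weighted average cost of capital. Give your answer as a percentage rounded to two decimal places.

5.29%

Market value of equity E = 181.74 × 901.87m = 163905.8538m. Market value of debt D = 191407.5m × 87.13/100 = 166773.35475m.
Total capital V = 163905.8538 + 166773.35475 = 330679.20855.
Equity: weight = 163905.8538/330679.20855 = 0.4957; cost = 8.03%.
Bonds outstanding: weight = 166773.35475/330679.20855 = 0.5043; after-tax cost = 3.2% × (1 − 19%) = 2.5920%.
WACC = 0.4957 × 8.0300% + 0.5043 × 2.5920% = 5.2874%.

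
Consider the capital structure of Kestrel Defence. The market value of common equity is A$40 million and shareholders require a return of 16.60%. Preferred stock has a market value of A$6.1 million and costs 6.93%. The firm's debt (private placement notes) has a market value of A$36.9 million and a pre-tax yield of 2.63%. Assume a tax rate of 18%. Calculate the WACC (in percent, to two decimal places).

Total capital V = 40 + 6.1 + 36.9 = 83.
Equity: weight = 40/83 = 0.4819; cost = 16.6%.
Preferred: weight = 6.1/83 = 0.0735; cost = 6.93%.
Private placement notes: weight = 36.9/83 = 0.4446; after-tax cost = 2.63% × (1 − 18%) = 2.1566%.
WACC = 0.4819 × 16.6000% + 0.0735 × 6.9300% + 0.4446 × 2.1566% = 9.4681%.

9.47%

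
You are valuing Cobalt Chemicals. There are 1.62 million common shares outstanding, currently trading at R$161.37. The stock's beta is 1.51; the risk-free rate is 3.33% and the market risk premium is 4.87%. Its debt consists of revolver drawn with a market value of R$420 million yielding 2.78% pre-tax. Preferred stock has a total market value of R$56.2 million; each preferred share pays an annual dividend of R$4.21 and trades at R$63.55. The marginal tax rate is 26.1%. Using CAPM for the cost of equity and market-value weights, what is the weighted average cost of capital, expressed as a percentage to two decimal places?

Cost of equity via CAPM: Re = 3.33% + 1.51 × 4.87% = 10.6837%.
Cost of preferred: Rp = 4.21 / 63.55 = 6.6247%.
Market value of equity E = 161.37 × 1.62m = 261.4194m.
Total capital V = 261.4194 + 56.2 + 420 = 737.6194.
Equity: weight = 261.4194/737.6194 = 0.3544; cost = 10.6837%.
Preferred: weight = 56.2/737.6194 = 0.0762; cost = 6.6247%.
Revolver drawn: weight = 420/737.6194 = 0.5694; after-tax cost = 2.78% × (1 − 26.1%) = 2.0544%.
WACC = 0.3544 × 10.6837% + 0.0762 × 6.6247% + 0.5694 × 2.0544% = 5.4609%.

5.46%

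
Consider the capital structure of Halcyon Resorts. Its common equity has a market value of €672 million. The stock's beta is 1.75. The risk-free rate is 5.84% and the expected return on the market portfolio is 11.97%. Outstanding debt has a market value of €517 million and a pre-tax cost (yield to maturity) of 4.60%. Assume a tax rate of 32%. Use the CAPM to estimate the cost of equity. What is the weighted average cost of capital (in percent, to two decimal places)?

Market risk premium = 11.97% − 5.84% = 6.13%.
Cost of equity via CAPM: Re = 5.84% + 1.75 × 6.13% = 16.5675%.
Total capital V = 672 + 517 = 1189.
Equity: weight = 672/1189 = 0.5652; cost = 16.5675%.
Debt: weight = 517/1189 = 0.4348; after-tax cost = 4.6% × (1 − 32%) = 3.1280%.
WACC = 0.5652 × 16.5675% + 0.4348 × 3.1280% = 10.7237%.

10.72%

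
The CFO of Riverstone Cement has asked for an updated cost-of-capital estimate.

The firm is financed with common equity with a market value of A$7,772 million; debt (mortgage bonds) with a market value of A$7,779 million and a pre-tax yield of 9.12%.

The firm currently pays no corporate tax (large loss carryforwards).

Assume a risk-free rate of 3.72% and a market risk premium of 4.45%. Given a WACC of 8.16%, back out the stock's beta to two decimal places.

0.78

Total capital V = 7772 + 7779 = 15551.
Equity weight = 7772/15551 = 0.4998.
Mortgage bonds weight = 7779/15551 = 0.5002.
Debt contribution = 0.5002 × 9.12% × (1 − 0%) = 4.5621%.
Required equity contribution = 8.16% − 4.5621% = 3.5979%  ⇒  Re = 7.1991%.
CAPM: 7.1991% = 3.72% + β × 4.45%  ⇒  β = 0.7818.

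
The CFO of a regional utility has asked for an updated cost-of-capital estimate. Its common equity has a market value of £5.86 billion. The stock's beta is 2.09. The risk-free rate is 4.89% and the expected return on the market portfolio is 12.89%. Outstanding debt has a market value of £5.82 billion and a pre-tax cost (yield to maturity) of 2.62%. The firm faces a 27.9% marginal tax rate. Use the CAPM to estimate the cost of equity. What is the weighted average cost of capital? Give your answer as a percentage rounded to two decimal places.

Market risk premium = 12.89% − 4.89% = 8.0%.
Cost of equity via CAPM: Re = 4.89% + 2.09 × 8.0% = 21.6100%.
Total capital V = 5.86 + 5.82 = 11.68.
Equity: weight = 5.86/11.68 = 0.5017; cost = 21.61%.
Debt: weight = 5.82/11.68 = 0.4983; after-tax cost = 2.62% × (1 − 27.9%) = 1.8890%.
WACC = 0.5017 × 21.6100% + 0.4983 × 1.8890% = 11.7833%.

11.78%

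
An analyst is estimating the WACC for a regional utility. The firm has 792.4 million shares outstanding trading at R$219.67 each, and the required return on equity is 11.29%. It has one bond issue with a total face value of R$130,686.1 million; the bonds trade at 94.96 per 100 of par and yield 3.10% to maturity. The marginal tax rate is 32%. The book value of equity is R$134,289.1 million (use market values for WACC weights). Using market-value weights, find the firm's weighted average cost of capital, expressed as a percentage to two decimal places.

7.47%

Market value of equity E = 219.67 × 792.4m = 174066.508m. Market value of debt D = 130686.1m × 94.96/100 = 124099.52056m.
Total capital V = 174066.508 + 124099.52056 = 298166.02856.
Equity: weight = 174066.508/298166.02856 = 0.5838; cost = 11.29%.
Bonds outstanding: weight = 124099.52056/298166.02856 = 0.4162; after-tax cost = 3.1% × (1 − 32%) = 2.1080%.
WACC = 0.5838 × 11.2900% + 0.4162 × 2.1080% = 7.4684%.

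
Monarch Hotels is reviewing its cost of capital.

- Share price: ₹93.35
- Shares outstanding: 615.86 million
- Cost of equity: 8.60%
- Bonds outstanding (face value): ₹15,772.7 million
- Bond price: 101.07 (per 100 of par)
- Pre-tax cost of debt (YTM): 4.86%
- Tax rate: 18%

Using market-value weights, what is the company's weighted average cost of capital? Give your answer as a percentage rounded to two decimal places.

7.60%

Market value of equity E = 93.35 × 615.86m = 57490.531m. Market value of debt D = 15772.7m × 101.07/100 = 15941.46789m.
Total capital V = 57490.531 + 15941.46789 = 73431.99889.
Equity: weight = 57490.531/73431.99889 = 0.7829; cost = 8.6%.
Bonds outstanding: weight = 15941.46789/73431.99889 = 0.2171; after-tax cost = 4.86% × (1 − 18%) = 3.9852%.
WACC = 0.7829 × 8.6000% + 0.2171 × 3.9852% = 7.5982%.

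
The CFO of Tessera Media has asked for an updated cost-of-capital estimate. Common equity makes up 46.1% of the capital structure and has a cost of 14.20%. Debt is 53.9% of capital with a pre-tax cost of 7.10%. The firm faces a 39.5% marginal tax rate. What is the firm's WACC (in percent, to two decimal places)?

8.86%

After-tax cost of debt = 7.1% × (1 − 39.5%) = 4.2955%.
WACC = 0.461 × 14.2000% + 0.539 × 4.2955% = 8.8615%.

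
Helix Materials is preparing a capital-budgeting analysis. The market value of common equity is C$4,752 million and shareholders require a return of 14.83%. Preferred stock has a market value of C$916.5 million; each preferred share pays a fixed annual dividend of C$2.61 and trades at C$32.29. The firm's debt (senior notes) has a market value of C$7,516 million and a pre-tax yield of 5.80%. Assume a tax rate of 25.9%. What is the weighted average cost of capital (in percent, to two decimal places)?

Cost of preferred: Rp = 2.61 / 32.29 = 8.0830%.
Total capital V = 4752 + 916.5 + 7516 = 13184.5.
Equity: weight = 4752/13184.5 = 0.3604; cost = 14.83%.
Preferred: weight = 916.5/13184.5 = 0.0695; cost = 8.083%.
Senior notes: weight = 7516/13184.5 = 0.5701; after-tax cost = 5.8% × (1 − 25.9%) = 4.2978%.
WACC = 0.3604 × 14.8300% + 0.0695 × 8.0830% + 0.5701 × 4.2978% = 8.3570%.

8.36%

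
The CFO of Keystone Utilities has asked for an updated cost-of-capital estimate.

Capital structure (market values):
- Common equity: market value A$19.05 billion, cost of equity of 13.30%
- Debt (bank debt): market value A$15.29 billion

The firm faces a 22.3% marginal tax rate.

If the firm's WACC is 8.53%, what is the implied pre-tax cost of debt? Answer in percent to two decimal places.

3.33%

Total capital V = 19.05 + 15.29 = 34.34.
Equity weight = 19.05/34.34 = 0.5547.
Bank debt weight = 15.29/34.34 = 0.4453.
Equity contribution = 0.5547 × 13.3% = 7.3781%.
Remaining for debt = 8.53% − 7.3781% = 1.1519%.
Rd × (1 − 22.3%) × 0.4453 = 1.1519%  ⇒  Rd = 3.3295%.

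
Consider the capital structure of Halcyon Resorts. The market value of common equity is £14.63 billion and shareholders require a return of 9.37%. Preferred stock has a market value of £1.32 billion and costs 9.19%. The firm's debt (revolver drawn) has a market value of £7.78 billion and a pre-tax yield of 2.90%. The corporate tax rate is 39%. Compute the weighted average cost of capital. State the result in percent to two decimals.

Total capital V = 14.63 + 1.32 + 7.78 = 23.73.
Equity: weight = 14.63/23.73 = 0.6165; cost = 9.37%.
Preferred: weight = 1.32/23.73 = 0.0556; cost = 9.19%.
Revolver drawn: weight = 7.78/23.73 = 0.3279; after-tax cost = 2.9% × (1 − 39%) = 1.7690%.
WACC = 0.6165 × 9.3700% + 0.0556 × 9.1900% + 0.3279 × 1.7690% = 6.8680%.

6.87%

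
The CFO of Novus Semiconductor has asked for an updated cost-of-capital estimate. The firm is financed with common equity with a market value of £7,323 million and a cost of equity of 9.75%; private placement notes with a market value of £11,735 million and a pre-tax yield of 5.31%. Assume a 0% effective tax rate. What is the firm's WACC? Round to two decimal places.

7.02%

Total capital V = 7323 + 11735 = 19058.
Equity: weight = 7323/19058 = 0.3842; cost = 9.75%.
Private placement notes: weight = 11735/19058 = 0.6158; after-tax cost = 5.31% × (1 − 0%) = 5.3100%.
WACC = 0.3842 × 9.7500% + 0.6158 × 5.3100% = 7.0161%.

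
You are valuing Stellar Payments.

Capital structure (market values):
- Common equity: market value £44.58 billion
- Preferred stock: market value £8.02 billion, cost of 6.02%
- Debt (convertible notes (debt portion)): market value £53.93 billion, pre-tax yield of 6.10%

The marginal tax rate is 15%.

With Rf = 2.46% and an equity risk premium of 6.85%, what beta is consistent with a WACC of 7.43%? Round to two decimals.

1.16

Total capital V = 44.58 + 8.02 + 53.93 = 106.53.
Equity weight = 44.58/106.53 = 0.4185.
Preferred weight = 8.02/106.53 = 0.0753.
Convertible notes (debt portion) weight = 53.93/106.53 = 0.5062.
Debt contribution = 0.5062 × 6.1% × (1 − 15%) = 2.6249%.
Preferred contribution = 0.0753 × 6.02% = 0.4532%.
Required equity contribution = 7.43% − 3.0781% = 4.3519%  ⇒  Re = 10.3995%.
CAPM: 10.3995% = 2.46% + β × 6.85%  ⇒  β = 1.1591.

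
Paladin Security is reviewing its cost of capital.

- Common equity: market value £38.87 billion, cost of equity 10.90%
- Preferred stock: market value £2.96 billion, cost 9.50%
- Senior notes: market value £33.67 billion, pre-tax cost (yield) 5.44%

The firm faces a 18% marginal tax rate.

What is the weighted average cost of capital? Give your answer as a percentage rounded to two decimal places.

7.97%

Total capital V = 38.87 + 2.96 + 33.67 = 75.5.
Equity: weight = 38.87/75.5 = 0.5148; cost = 10.9%.
Preferred: weight = 2.96/75.5 = 0.0392; cost = 9.5%.
Senior notes: weight = 33.67/75.5 = 0.4460; after-tax cost = 5.44% × (1 − 18%) = 4.4608%.
WACC = 0.5148 × 10.9000% + 0.0392 × 9.5000% + 0.4460 × 4.4608% = 7.9735%.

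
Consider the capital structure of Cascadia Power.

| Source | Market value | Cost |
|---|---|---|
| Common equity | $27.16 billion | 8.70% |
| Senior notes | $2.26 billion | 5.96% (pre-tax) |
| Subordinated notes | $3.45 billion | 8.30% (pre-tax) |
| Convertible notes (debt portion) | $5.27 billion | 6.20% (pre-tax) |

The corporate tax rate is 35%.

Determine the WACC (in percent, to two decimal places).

Total capital V = 27.16 + 2.26 + 3.45 + 5.27 = 38.14.
Equity: weight = 27.16/38.14 = 0.7121; cost = 8.7%.
Senior notes: weight = 2.26/38.14 = 0.0593; after-tax cost = 5.96% × (1 − 35%) = 3.8740%.
Subordinated notes: weight = 3.45/38.14 = 0.0905; after-tax cost = 8.3% × (1 − 35%) = 5.3950%.
Convertible notes (debt portion): weight = 5.27/38.14 = 0.1382; after-tax cost = 6.2% × (1 − 35%) = 4.0300%.
WACC = 0.7121 × 8.7000% + 0.0593 × 3.8740% + 0.0905 × 5.3950% + 0.1382 × 4.0300% = 7.4698%.

7.47%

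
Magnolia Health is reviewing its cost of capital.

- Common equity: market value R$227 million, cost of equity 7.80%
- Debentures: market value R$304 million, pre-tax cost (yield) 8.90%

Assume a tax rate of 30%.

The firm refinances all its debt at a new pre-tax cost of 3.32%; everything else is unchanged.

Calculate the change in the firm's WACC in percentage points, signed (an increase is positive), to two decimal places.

-2.24 pp

Current WACC:
Total capital V = 227 + 304 = 531.
Equity: weight = 227/531 = 0.4275; cost = 7.8%.
Debentures: weight = 304/531 = 0.5725; after-tax cost = 8.9% × (1 − 30%) = 6.2300%.
WACC = 0.4275 × 7.8000% + 0.5725 × 6.2300% = 6.9012%.
After the change:
Total capital V = 227 + 304 = 531.
Equity: weight = 227/531 = 0.4275; cost = 7.8%.
Debentures: weight = 304/531 = 0.5725; after-tax cost = 3.32% × (1 − 30%) = 2.3240%.
WACC = 0.4275 × 7.8000% + 0.5725 × 2.3240% = 4.6650%.
Change in WACC = 4.6650% − 6.9012% = -2.2362 pp.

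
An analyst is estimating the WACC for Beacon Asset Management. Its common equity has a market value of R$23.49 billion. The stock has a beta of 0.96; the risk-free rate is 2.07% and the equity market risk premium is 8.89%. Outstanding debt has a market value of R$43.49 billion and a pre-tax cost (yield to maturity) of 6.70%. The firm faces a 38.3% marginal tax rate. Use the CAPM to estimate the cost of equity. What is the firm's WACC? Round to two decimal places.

6.40%

Cost of equity via CAPM: Re = 2.07% + 0.96 × 8.89% = 10.6044%.
Total capital V = 23.49 + 43.49 = 66.98.
Equity: weight = 23.49/66.98 = 0.3507; cost = 10.6044%.
Debt: weight = 43.49/66.98 = 0.6493; after-tax cost = 6.7% × (1 − 38.3%) = 4.1339%.
WACC = 0.3507 × 10.6044% + 0.6493 × 4.1339% = 6.4031%.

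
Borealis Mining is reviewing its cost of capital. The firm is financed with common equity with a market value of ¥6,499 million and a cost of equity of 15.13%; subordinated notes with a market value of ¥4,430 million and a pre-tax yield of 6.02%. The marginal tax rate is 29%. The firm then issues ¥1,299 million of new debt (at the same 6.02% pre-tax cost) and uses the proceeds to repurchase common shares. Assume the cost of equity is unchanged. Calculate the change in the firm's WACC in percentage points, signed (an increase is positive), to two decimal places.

-1.29 pp

Current WACC:
Total capital V = 6499 + 4430 = 10929.
Equity: weight = 6499/10929 = 0.5947; cost = 15.13%.
Subordinated notes: weight = 4430/10929 = 0.4053; after-tax cost = 6.02% × (1 − 29%) = 4.2742%.
WACC = 0.5947 × 15.1300% + 0.4053 × 4.2742% = 10.7297%.
After the change:
Total capital V = 5200 + 5729 = 10929.
Equity: weight = 5200/10929 = 0.4758; cost = 15.13%.
Subordinated notes: weight = 5729/10929 = 0.5242; after-tax cost = 6.02% × (1 − 29%) = 4.2742%.
WACC = 0.4758 × 15.1300% + 0.5242 × 4.2742% = 9.4394%.
Change in WACC = 9.4394% − 10.7297% = -1.2903 pp.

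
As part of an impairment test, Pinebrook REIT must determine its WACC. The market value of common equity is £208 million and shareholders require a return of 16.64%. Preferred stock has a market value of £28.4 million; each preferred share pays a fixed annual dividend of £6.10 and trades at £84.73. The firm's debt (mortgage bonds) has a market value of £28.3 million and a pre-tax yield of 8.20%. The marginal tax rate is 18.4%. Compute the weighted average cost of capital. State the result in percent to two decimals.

14.56%

Cost of preferred: Rp = 6.1 / 84.73 = 7.1993%.
Total capital V = 208 + 28.4 + 28.3 = 264.7.
Equity: weight = 208/264.7 = 0.7858; cost = 16.64%.
Preferred: weight = 28.4/264.7 = 0.1073; cost = 7.1993%.
Mortgage bonds: weight = 28.3/264.7 = 0.1069; after-tax cost = 8.2% × (1 − 18.4%) = 6.6912%.
WACC = 0.7858 × 16.6400% + 0.1073 × 7.1993% + 0.1069 × 6.6912% = 14.5634%.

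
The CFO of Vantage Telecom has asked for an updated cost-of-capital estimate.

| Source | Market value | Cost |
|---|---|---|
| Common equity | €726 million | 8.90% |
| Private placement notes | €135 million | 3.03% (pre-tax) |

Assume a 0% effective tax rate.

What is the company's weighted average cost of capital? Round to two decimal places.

7.98%

Total capital V = 726 + 135 = 861.
Equity: weight = 726/861 = 0.8432; cost = 8.9%.
Private placement notes: weight = 135/861 = 0.1568; after-tax cost = 3.03% × (1 − 0%) = 3.0300%.
WACC = 0.8432 × 8.9000% + 0.1568 × 3.0300% = 7.9796%.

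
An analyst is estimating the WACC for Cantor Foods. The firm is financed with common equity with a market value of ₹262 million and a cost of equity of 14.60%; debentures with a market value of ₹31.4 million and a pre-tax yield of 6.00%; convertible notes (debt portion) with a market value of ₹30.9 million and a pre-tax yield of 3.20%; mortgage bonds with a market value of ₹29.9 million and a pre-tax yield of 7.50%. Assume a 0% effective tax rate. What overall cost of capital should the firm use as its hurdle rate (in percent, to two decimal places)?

12.24%

Total capital V = 262 + 31.4 + 30.9 + 29.9 = 354.2.
Equity: weight = 262/354.2 = 0.7397; cost = 14.6%.
Debentures: weight = 31.4/354.2 = 0.0887; after-tax cost = 6% × (1 − 0%) = 6.0000%.
Convertible notes (debt portion): weight = 30.9/354.2 = 0.0872; after-tax cost = 3.2% × (1 − 0%) = 3.2000%.
Mortgage bonds: weight = 29.9/354.2 = 0.0844; after-tax cost = 7.5% × (1 − 0%) = 7.5000%.
WACC = 0.7397 × 14.6000% + 0.0887 × 6.0000% + 0.0872 × 3.2000% + 0.0844 × 7.5000% = 12.2437%.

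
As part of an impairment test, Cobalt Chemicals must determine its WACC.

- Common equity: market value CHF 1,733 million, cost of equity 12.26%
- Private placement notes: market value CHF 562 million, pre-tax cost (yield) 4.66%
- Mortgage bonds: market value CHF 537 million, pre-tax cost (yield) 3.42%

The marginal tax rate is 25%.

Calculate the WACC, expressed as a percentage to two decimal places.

8.68%

Total capital V = 1733 + 562 + 537 = 2832.
Equity: weight = 1733/2832 = 0.6119; cost = 12.26%.
Private placement notes: weight = 562/2832 = 0.1984; after-tax cost = 4.66% × (1 − 25%) = 3.4950%.
Mortgage bonds: weight = 537/2832 = 0.1896; after-tax cost = 3.42% × (1 − 25%) = 2.5650%.
WACC = 0.6119 × 12.2600% + 0.1984 × 3.4950% + 0.1896 × 2.5650% = 8.6823%.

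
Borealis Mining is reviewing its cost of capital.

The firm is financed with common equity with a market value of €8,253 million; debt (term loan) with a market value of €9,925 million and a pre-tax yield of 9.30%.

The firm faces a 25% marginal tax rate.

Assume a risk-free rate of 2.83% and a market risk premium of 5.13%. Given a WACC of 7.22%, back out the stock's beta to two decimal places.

Total capital V = 8253 + 9925 = 18178.
Equity weight = 8253/18178 = 0.4540.
Term loan weight = 9925/18178 = 0.5460.
Debt contribution = 0.5460 × 9.3% × (1 − 25%) = 3.8083%.
Required equity contribution = 7.22% − 3.8083% = 3.4117%  ⇒  Re = 7.5146%.
CAPM: 7.5146% = 2.83% + β × 5.13%  ⇒  β = 0.9132.

0.91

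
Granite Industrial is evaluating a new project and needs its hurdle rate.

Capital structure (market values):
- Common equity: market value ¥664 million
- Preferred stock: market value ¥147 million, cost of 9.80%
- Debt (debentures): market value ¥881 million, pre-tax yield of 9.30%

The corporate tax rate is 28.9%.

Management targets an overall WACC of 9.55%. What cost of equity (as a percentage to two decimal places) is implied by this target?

Total capital V = 664 + 147 + 881 = 1692.
Equity weight = 664/1692 = 0.3924.
Preferred weight = 147/1692 = 0.0869.
Debentures weight = 881/1692 = 0.5207.
Debt contribution = 0.5207 × 9.3% × (1 − 28.9%) = 3.4429%.
Preferred contribution = 0.0869 × 9.8% = 0.8514%.
Required equity contribution = 9.55% − 4.2943% = 5.2557%.
Re = 5.2557% / 0.3924 = 13.3924%.

13.39%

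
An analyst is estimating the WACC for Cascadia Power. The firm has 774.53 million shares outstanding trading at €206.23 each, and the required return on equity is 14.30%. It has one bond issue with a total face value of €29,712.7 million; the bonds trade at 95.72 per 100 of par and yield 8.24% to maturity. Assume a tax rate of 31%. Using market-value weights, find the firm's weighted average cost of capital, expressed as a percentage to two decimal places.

13.00%

Market value of equity E = 206.23 × 774.53m = 159731.3219m. Market value of debt D = 29712.7m × 95.72/100 = 28440.99644m.
Total capital V = 159731.3219 + 28440.99644 = 188172.31834.
Equity: weight = 159731.3219/188172.31834 = 0.8489; cost = 14.3%.
Bonds outstanding: weight = 28440.99644/188172.31834 = 0.1511; after-tax cost = 8.24% × (1 − 31%) = 5.6856%.
WACC = 0.8489 × 14.3000% + 0.1511 × 5.6856% = 12.9980%.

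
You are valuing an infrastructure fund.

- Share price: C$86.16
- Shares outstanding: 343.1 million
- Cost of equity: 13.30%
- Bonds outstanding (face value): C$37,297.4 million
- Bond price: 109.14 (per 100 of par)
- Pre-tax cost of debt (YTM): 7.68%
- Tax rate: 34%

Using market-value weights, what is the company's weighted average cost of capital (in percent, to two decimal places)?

Market value of equity E = 86.16 × 343.1m = 29561.496m. Market value of debt D = 37297.4m × 109.14/100 = 40706.38236m.
Total capital V = 29561.496 + 40706.38236 = 70267.87836.
Equity: weight = 29561.496/70267.87836 = 0.4207; cost = 13.3%.
Bonds outstanding: weight = 40706.38236/70267.87836 = 0.5793; after-tax cost = 7.68% × (1 − 34%) = 5.0688%.
WACC = 0.4207 × 13.3000% + 0.5793 × 5.0688% = 8.5316%.

8.53%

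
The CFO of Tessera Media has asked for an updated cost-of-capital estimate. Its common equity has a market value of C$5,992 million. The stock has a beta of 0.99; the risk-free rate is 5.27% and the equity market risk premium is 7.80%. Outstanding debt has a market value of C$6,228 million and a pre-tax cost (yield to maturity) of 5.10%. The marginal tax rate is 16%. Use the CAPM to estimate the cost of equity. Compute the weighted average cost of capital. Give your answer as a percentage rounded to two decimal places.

Cost of equity via CAPM: Re = 5.27% + 0.99 × 7.8% = 12.9920%.
Total capital V = 5992 + 6228 = 12220.
Equity: weight = 5992/12220 = 0.4903; cost = 12.992%.
Debt: weight = 6228/12220 = 0.5097; after-tax cost = 5.1% × (1 − 16%) = 4.2840%.
WACC = 0.4903 × 12.9920% + 0.5097 × 4.2840% = 8.5539%.

8.55%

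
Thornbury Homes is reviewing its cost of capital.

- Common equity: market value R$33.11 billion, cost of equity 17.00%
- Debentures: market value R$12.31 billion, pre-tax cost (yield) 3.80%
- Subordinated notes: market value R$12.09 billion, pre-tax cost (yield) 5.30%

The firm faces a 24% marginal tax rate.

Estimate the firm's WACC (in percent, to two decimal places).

11.25%

Total capital V = 33.11 + 12.31 + 12.09 = 57.51.
Equity: weight = 33.11/57.51 = 0.5757; cost = 17%.
Debentures: weight = 12.31/57.51 = 0.2140; after-tax cost = 3.8% × (1 − 24%) = 2.8880%.
Subordinated notes: weight = 12.09/57.51 = 0.2102; after-tax cost = 5.3% × (1 − 24%) = 4.0280%.
WACC = 0.5757 × 17.0000% + 0.2140 × 2.8880% + 0.2102 × 4.0280% = 11.2523%.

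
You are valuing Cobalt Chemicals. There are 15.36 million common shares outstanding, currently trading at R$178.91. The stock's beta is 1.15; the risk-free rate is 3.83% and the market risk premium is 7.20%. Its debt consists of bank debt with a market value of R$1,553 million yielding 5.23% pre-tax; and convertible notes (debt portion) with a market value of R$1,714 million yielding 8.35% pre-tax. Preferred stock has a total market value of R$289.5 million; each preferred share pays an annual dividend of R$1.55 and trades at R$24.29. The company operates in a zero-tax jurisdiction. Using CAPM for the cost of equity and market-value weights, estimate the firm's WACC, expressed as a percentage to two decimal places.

9.13%

Cost of equity via CAPM: Re = 3.83% + 1.15 × 7.2% = 12.1100%.
Cost of preferred: Rp = 1.55 / 24.29 = 6.3812%.
Market value of equity E = 178.91 × 15.36m = 2748.0576m.
Total capital V = 2748.0576 + 289.5 + 1553 + 1714 = 6304.5576.
Equity: weight = 2748.0576/6304.5576 = 0.4359; cost = 12.11%.
Preferred: weight = 289.5/6304.5576 = 0.0459; cost = 6.3812%.
Bank debt: weight = 1553/6304.5576 = 0.2463; after-tax cost = 5.23% × (1 − 0%) = 5.2300%.
Convertible notes (debt portion): weight = 1714/6304.5576 = 0.2719; after-tax cost = 8.35% × (1 − 0%) = 8.3500%.
WACC = 0.4359 × 12.1100% + 0.0459 × 6.3812% + 0.2463 × 5.2300% + 0.2719 × 8.3500% = 9.1300%.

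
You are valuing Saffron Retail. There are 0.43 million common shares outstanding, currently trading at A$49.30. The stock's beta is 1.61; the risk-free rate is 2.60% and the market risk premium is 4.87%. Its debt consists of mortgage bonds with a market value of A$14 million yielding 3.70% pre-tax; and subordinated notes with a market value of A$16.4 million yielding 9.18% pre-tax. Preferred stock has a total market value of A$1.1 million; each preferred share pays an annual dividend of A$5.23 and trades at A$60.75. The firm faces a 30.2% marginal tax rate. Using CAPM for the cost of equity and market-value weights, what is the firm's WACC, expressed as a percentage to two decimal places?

Cost of equity via CAPM: Re = 2.6% + 1.61 × 4.87% = 10.4407%.
Cost of preferred: Rp = 5.23 / 60.75 = 8.6091%.
Market value of equity E = 49.3 × 0.43m = 21.199m.
Total capital V = 21.199 + 1.1 + 14 + 16.4 = 52.699.
Equity: weight = 21.199/52.699 = 0.4023; cost = 10.4407%.
Preferred: weight = 1.1/52.699 = 0.0209; cost = 8.6091%.
Mortgage bonds: weight = 14/52.699 = 0.2657; after-tax cost = 3.7% × (1 − 30.2%) = 2.5826%.
Subordinated notes: weight = 16.4/52.699 = 0.3112; after-tax cost = 9.18% × (1 − 30.2%) = 6.4076%.
WACC = 0.4023 × 10.4407% + 0.0209 × 8.6091% + 0.2657 × 2.5826% + 0.3112 × 6.4076% = 7.0598%.

7.06%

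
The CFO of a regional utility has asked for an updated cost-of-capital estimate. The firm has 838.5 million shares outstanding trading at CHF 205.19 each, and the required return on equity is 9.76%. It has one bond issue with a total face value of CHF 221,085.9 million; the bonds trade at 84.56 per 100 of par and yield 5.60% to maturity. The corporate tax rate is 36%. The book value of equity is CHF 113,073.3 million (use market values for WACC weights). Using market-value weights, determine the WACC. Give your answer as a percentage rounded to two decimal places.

Market value of equity E = 205.19 × 838.5m = 172051.815m. Market value of debt D = 221085.9m × 84.56/100 = 186950.23704m.
Total capital V = 172051.815 + 186950.23704 = 359002.05204.
Equity: weight = 172051.815/359002.05204 = 0.4793; cost = 9.76%.
Bonds outstanding: weight = 186950.23704/359002.05204 = 0.5207; after-tax cost = 5.6% × (1 − 36%) = 3.5840%.
WACC = 0.4793 × 9.7600% + 0.5207 × 3.5840% = 6.5438%.

6.54%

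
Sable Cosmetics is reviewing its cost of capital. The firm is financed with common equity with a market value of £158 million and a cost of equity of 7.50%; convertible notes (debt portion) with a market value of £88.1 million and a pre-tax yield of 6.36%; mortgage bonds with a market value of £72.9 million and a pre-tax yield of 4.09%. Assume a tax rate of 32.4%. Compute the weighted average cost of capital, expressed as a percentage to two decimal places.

Total capital V = 158 + 88.1 + 72.9 = 319.
Equity: weight = 158/319 = 0.4953; cost = 7.5%.
Convertible notes (debt portion): weight = 88.1/319 = 0.2762; after-tax cost = 6.36% × (1 − 32.4%) = 4.2994%.
Mortgage bonds: weight = 72.9/319 = 0.2285; after-tax cost = 4.09% × (1 − 32.4%) = 2.7648%.
WACC = 0.4953 × 7.5000% + 0.2762 × 4.2994% + 0.2285 × 2.7648% = 5.5340%.

5.53%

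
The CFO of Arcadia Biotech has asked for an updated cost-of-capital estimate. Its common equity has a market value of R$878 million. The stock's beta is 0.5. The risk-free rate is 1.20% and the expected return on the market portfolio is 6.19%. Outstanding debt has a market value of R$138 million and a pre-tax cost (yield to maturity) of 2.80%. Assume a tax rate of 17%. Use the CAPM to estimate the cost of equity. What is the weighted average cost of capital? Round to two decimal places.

Market risk premium = 6.19% − 1.2% = 4.99%.
Cost of equity via CAPM: Re = 1.2% + 0.5 × 4.99% = 3.6950%.
Total capital V = 878 + 138 = 1016.
Equity: weight = 878/1016 = 0.8642; cost = 3.695%.
Debt: weight = 138/1016 = 0.1358; after-tax cost = 2.8% × (1 − 17%) = 2.3240%.
WACC = 0.8642 × 3.6950% + 0.1358 × 2.3240% = 3.5088%.

3.51%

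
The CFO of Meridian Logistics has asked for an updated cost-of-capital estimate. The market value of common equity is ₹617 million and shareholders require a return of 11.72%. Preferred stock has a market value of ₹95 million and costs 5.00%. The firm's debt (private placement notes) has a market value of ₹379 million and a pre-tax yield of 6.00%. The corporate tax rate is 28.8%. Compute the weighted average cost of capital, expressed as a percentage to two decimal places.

8.55%

Total capital V = 617 + 95 + 379 = 1091.
Equity: weight = 617/1091 = 0.5655; cost = 11.72%.
Preferred: weight = 95/1091 = 0.0871; cost = 5%.
Private placement notes: weight = 379/1091 = 0.3474; after-tax cost = 6% × (1 − 28.8%) = 4.2720%.
WACC = 0.5655 × 11.7200% + 0.0871 × 5.0000% + 0.3474 × 4.2720% = 8.5475%.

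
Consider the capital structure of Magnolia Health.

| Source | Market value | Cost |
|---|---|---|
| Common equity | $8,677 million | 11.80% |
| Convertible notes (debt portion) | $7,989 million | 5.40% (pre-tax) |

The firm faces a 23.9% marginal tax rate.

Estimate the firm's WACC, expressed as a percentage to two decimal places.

Total capital V = 8677 + 7989 = 16666.
Equity: weight = 8677/16666 = 0.5206; cost = 11.8%.
Convertible notes (debt portion): weight = 7989/16666 = 0.4794; after-tax cost = 5.4% × (1 − 23.9%) = 4.1094%.
WACC = 0.5206 × 11.8000% + 0.4794 × 4.1094% = 8.1134%.

8.11%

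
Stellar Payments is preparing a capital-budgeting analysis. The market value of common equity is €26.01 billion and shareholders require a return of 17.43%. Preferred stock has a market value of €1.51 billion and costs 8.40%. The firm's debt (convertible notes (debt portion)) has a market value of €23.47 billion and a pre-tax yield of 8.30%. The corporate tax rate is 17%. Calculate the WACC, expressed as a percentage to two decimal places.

Total capital V = 26.01 + 1.51 + 23.47 = 50.99.
Equity: weight = 26.01/50.99 = 0.5101; cost = 17.43%.
Preferred: weight = 1.51/50.99 = 0.0296; cost = 8.4%.
Convertible notes (debt portion): weight = 23.47/50.99 = 0.4603; after-tax cost = 8.3% × (1 − 17%) = 6.8890%.
WACC = 0.5101 × 17.4300% + 0.0296 × 8.4000% + 0.4603 × 6.8890% = 12.3107%.

12.31%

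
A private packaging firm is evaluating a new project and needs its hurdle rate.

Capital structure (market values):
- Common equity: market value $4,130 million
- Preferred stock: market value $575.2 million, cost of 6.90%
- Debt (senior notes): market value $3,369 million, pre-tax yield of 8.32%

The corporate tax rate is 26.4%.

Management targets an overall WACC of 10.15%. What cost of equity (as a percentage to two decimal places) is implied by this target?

13.89%

Total capital V = 4130 + 575.2 + 3369 = 8074.2.
Equity weight = 4130/8074.2 = 0.5115.
Preferred weight = 575.2/8074.2 = 0.0712.
Senior notes weight = 3369/8074.2 = 0.4173.
Debt contribution = 0.4173 × 8.32% × (1 − 26.4%) = 2.5551%.
Preferred contribution = 0.0712 × 6.9% = 0.4916%.
Required equity contribution = 10.15% − 3.0466% = 7.1034%.
Re = 7.1034% / 0.5115 = 13.8872%.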